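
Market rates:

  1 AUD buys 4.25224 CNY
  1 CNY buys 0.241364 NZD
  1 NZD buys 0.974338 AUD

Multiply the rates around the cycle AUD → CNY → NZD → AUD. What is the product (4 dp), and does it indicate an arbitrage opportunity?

Around AUD → CNY → NZD → AUD: 1 × 4.25224 × 0.241364 × 0.974338 = 1.000000
Product ≈ 1 (deviation 0.000%, within rounding noise).

1.0000 (no arbitrage)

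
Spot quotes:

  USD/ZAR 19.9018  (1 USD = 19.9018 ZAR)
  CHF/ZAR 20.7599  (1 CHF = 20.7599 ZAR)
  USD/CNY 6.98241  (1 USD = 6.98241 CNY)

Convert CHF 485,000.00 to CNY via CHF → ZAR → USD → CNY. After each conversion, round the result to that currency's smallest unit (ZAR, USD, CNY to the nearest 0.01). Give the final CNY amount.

CHF 485,000.00 × 20.7599 = ZAR 10,068,551.50
ZAR 10,068,551.50 ÷ 19.9018 = USD 505,911.60
USD 505,911.60 × 6.98241 = CNY 3,532,482.21

CNY 3,532,482.21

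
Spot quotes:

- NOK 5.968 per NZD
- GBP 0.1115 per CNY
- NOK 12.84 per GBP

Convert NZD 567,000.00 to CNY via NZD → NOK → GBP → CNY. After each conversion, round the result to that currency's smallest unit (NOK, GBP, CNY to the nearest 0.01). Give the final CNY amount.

NZD 567,000.00 × 5.968 = NOK 3,383,856.00
NOK 3,383,856.00 ÷ 12.84 = GBP 263,540.19
GBP 263,540.19 ÷ 0.1115 = CNY 2,363,589.15

CNY 2,363,589.15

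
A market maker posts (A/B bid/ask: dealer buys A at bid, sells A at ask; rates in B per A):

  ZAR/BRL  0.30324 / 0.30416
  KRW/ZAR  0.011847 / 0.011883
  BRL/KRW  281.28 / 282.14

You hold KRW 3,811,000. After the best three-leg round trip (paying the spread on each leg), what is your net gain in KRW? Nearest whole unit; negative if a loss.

Net profit: KRW 39,993

Best loop KRW → ZAR → BRL → KRW:
KRW 3,811,000 × 0.011847 (sell KRW at bid) = ZAR 45,148.92
ZAR 45,148.92 × 0.30324 (sell ZAR at bid) = BRL 13,690.96
BRL 13,690.96 × 281.28 (sell BRL at bid) = KRW 3,850,993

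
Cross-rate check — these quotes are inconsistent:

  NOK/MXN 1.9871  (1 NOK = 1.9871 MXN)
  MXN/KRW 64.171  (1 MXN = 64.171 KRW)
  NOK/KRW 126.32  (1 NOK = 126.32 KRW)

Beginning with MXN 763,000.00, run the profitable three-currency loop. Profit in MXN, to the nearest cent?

Profitable loop is MXN → KRW → NOK → MXN:
MXN 763,000.00 × 64.171 = KRW 48,962,473
KRW 48,962,473 ÷ 126.32 = NOK 387,606.66
NOK 387,606.66 × 1.9871 = MXN 770,213.19
Profit = MXN 770,213.19 − MXN 763,000.00

Profit: MXN 7,213.19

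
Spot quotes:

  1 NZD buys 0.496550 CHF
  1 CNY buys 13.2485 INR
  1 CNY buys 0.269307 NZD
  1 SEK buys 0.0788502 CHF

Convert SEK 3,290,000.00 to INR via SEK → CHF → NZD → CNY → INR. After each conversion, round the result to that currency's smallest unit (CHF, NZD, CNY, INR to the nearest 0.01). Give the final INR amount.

SEK 3,290,000.00 × 0.0788502 = CHF 259,417.16
CHF 259,417.16 ÷ 0.496550 = NZD 522,439.15
NZD 522,439.15 ÷ 0.269307 = CNY 1,939,938.99
CNY 1,939,938.99 × 13.2485 = INR 25,701,281.71

INR 25,701,281.71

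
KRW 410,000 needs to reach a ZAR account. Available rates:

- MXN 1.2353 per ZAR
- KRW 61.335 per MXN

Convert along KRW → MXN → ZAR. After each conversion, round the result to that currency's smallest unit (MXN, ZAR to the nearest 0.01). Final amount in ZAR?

ZAR 5,411.32

KRW 410,000 ÷ 61.335 = MXN 6,684.60
MXN 6,684.60 ÷ 1.2353 = ZAR 5,411.32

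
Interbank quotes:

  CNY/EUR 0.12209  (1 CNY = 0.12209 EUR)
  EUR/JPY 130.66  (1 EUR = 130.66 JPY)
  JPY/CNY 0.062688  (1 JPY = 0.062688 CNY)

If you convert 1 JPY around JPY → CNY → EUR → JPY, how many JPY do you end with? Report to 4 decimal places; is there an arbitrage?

Around JPY → CNY → EUR → JPY: 1 × 0.062688 × 0.12209 × 130.66 = 1.000016
Product ≈ 1 (deviation 0.002%, within rounding noise).

1.0000 (no arbitrage)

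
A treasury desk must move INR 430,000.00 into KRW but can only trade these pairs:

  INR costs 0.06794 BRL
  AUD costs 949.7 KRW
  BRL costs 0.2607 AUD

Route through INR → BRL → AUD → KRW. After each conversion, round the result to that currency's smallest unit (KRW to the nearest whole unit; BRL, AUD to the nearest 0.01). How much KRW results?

KRW 7,233,048

INR 430,000.00 × 0.06794 = BRL 29,214.20
BRL 29,214.20 × 0.2607 = AUD 7,616.14
AUD 7,616.14 × 949.7 = KRW 7,233,048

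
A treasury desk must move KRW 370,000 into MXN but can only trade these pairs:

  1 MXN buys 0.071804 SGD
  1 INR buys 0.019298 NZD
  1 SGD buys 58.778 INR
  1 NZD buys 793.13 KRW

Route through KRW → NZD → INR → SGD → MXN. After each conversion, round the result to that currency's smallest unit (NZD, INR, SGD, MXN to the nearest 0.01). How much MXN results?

MXN 5,727.81

KRW 370,000 ÷ 793.13 = NZD 466.51
NZD 466.51 ÷ 0.019298 = INR 24,174.01
INR 24,174.01 ÷ 58.778 = SGD 411.28
SGD 411.28 ÷ 0.071804 = MXN 5,727.81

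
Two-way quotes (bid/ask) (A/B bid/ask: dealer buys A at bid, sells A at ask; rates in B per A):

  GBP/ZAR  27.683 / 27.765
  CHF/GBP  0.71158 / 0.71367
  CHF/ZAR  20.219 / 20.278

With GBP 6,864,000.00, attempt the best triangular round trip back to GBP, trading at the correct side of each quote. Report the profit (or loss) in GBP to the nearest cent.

Net profit: GBP 139,930.51

Best loop GBP → CHF → ZAR → GBP:
GBP 6,864,000.00 ÷ 0.71367 (buy CHF at ask) = CHF 9,617,890.62
CHF 9,617,890.62 × 20.219 (sell CHF at bid) = ZAR 194,464,130.48
ZAR 194,464,130.48 ÷ 27.765 (buy GBP at ask) = GBP 7,003,930.51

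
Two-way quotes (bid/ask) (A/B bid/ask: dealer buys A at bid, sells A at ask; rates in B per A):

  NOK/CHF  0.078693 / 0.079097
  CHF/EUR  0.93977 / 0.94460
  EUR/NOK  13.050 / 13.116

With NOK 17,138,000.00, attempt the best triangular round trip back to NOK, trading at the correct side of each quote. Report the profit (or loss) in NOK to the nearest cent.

Net profit: NOK 350,428.16

Best loop NOK → EUR → CHF → NOK:
NOK 17,138,000.00 ÷ 13.116 (buy EUR at ask) = EUR 1,306,648.37
EUR 1,306,648.37 ÷ 0.94460 (buy CHF at ask) = CHF 1,383,282.20
CHF 1,383,282.20 ÷ 0.079097 (buy NOK at ask) = NOK 17,488,428.16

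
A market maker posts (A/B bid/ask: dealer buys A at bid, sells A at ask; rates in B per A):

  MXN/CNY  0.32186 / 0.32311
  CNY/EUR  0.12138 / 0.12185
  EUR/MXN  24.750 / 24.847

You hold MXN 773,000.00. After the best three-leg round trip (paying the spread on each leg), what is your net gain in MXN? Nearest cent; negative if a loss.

Net profit: MXN 17,186.49

Best loop MXN → EUR → CNY → MXN:
MXN 773,000.00 ÷ 24.847 (buy EUR at ask) = EUR 31,110.40
EUR 31,110.40 ÷ 0.12185 (buy CNY at ask) = CNY 255,317.16
CNY 255,317.16 ÷ 0.32311 (buy MXN at ask) = MXN 790,186.49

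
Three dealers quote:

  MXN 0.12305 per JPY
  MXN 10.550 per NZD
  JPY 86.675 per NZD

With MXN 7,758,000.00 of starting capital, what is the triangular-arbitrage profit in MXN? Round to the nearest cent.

Profit: MXN 84,829.69

Profitable loop is MXN → NZD → JPY → MXN:
MXN 7,758,000.00 ÷ 10.550 = NZD 735,355.45
NZD 735,355.45 × 86.675 = JPY 63,736,934
JPY 63,736,934 × 0.12305 = MXN 7,842,829.69
Profit = MXN 7,842,829.69 − MXN 7,758,000.00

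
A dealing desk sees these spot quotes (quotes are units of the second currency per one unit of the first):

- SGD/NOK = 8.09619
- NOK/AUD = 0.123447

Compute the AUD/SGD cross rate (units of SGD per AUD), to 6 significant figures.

AUD/SGD = 1.00055

1 AUD ÷ 0.123447 = 8.10064 NOK
8.10064 NOK ÷ 8.09619 = 1.00055 SGD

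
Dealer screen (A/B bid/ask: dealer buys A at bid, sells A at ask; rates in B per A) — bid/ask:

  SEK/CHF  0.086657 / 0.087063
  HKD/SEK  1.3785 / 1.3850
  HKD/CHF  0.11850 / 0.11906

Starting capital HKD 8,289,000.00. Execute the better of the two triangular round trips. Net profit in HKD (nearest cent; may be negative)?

Best loop HKD → SEK → CHF → HKD:
HKD 8,289,000.00 × 1.3785 (sell HKD at bid) = SEK 11,426,386.50
SEK 11,426,386.50 × 0.086657 (sell SEK at bid) = CHF 990,176.37
CHF 990,176.37 ÷ 0.11906 (buy HKD at ask) = HKD 8,316,616.62

Net profit: HKD 27,616.62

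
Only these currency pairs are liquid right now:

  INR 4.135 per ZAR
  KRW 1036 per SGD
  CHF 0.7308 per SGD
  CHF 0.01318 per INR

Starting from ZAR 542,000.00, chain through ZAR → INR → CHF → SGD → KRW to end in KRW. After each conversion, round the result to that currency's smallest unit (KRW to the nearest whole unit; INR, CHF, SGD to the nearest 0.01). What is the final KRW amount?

KRW 41,874,675

ZAR 542,000.00 × 4.135 = INR 2,241,170.00
INR 2,241,170.00 × 0.01318 = CHF 29,538.62
CHF 29,538.62 ÷ 0.7308 = SGD 40,419.57
SGD 40,419.57 × 1036 = KRW 41,874,675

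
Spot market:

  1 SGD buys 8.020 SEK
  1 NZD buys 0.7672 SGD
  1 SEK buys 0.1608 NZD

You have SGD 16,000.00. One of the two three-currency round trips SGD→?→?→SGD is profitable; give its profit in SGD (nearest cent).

Profitable loop is SGD → NZD → SEK → SGD:
SGD 16,000.00 ÷ 0.7672 = NZD 20,855.06
NZD 20,855.06 ÷ 0.1608 = SEK 129,695.63
SEK 129,695.63 ÷ 8.020 = SGD 16,171.52
Profit = SGD 16,171.52 − SGD 16,000.00

Profit: SGD 171.52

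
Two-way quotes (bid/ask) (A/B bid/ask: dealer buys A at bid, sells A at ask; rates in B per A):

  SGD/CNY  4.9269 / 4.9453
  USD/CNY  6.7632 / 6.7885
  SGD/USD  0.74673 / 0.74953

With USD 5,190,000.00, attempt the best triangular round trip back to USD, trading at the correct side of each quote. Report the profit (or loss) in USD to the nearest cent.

Net profit: USD 110,179.10

Best loop USD → CNY → SGD → USD:
USD 5,190,000.00 × 6.7632 (sell USD at bid) = CNY 35,101,008.00
CNY 35,101,008.00 ÷ 4.9453 (buy SGD at ask) = SGD 7,097,852.10
SGD 7,097,852.10 × 0.74673 (sell SGD at bid) = USD 5,300,179.10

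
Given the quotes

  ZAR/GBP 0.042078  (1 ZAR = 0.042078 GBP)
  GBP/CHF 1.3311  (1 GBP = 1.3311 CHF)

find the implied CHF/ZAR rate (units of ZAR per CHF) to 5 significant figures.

CHF/ZAR = 17.854

1 CHF ÷ 1.3311 = 0.751258 GBP
0.751258 GBP ÷ 0.042078 = 17.8539 ZAR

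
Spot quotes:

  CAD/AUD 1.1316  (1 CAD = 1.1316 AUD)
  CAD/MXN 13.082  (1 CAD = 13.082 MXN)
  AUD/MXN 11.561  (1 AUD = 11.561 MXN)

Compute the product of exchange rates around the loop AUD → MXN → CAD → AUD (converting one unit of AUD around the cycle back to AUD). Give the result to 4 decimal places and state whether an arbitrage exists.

1.0000 (no arbitrage)

Around AUD → MXN → CAD → AUD: 1 × 11.561 ÷ 13.082 × 1.1316 = 1.000033
Product ≈ 1 (deviation 0.003%, within rounding noise).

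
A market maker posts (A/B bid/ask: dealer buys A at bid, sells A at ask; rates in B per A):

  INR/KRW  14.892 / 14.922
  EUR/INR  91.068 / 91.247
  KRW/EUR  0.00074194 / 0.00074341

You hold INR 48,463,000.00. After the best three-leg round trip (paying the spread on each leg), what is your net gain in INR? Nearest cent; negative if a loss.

Net profit: INR 300,841.04

Best loop INR → KRW → EUR → INR:
INR 48,463,000.00 × 14.892 (sell INR at bid) = KRW 721,710,996
KRW 721,710,996 × 0.00074194 (sell KRW at bid) = EUR 535,466.26
EUR 535,466.26 × 91.068 (sell EUR at bid) = INR 48,763,841.04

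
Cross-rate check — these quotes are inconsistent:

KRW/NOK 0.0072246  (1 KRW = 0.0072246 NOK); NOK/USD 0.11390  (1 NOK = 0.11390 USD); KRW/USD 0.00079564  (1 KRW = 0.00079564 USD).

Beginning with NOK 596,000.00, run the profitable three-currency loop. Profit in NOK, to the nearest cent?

Profit: NOK 20,406.46

Profitable loop is NOK → USD → KRW → NOK:
NOK 596,000.00 × 0.11390 = USD 67,884.40
USD 67,884.40 ÷ 0.00079564 = KRW 85,320,497
KRW 85,320,497 × 0.0072246 = NOK 616,406.46
Profit = NOK 616,406.46 − NOK 596,000.00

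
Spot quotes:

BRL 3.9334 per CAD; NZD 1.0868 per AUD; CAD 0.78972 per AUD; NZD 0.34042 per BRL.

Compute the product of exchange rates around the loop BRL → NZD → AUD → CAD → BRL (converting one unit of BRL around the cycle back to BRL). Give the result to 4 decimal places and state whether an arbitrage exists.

Around BRL → NZD → AUD → CAD → BRL: 1 × 0.34042 ÷ 1.0868 × 0.78972 × 3.9334 = 0.972986
Product < 1; profitable direction is BRL → CAD → AUD → NZD → BRL.

0.9730 (arbitrage exists)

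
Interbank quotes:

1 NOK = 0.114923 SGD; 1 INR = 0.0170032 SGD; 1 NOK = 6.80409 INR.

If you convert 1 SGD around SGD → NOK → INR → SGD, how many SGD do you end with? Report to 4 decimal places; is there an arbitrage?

Around SGD → NOK → INR → SGD: 1 ÷ 0.114923 × 6.80409 × 0.0170032 = 1.006685
Product > 1; profitable direction is SGD → NOK → INR → SGD.

1.0067 (arbitrage exists)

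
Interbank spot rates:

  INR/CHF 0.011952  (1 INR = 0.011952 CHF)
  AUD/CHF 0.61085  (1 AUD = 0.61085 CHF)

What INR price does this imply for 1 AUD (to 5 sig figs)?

AUD/INR = 51.109

1 AUD × 0.61085 = 0.61085 CHF
0.61085 CHF ÷ 0.011952 = 51.1086 INR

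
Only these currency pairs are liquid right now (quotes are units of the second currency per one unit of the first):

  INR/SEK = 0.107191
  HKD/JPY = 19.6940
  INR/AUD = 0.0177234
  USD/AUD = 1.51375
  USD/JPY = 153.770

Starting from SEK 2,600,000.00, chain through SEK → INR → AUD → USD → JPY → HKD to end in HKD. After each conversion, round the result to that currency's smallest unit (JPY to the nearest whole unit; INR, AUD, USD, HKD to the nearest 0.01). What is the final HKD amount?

HKD 2,217,407.89

SEK 2,600,000.00 ÷ 0.107191 = INR 24,255,767.74
INR 24,255,767.74 × 0.0177234 = AUD 429,894.67
AUD 429,894.67 ÷ 1.51375 = USD 283,993.18
USD 283,993.18 × 153.770 = JPY 43,669,631
JPY 43,669,631 ÷ 19.6940 = HKD 2,217,407.89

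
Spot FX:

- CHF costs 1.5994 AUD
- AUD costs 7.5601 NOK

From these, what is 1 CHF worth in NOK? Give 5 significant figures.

1 CHF × 1.5994 = 1.5994 AUD
1.5994 AUD × 7.5601 = 12.0916 NOK

CHF/NOK = 12.092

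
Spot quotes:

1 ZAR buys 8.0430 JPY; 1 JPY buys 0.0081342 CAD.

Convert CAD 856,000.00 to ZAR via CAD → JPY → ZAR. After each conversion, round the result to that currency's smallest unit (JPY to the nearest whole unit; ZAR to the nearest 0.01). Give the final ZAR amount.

ZAR 13,084,009.45

CAD 856,000.00 ÷ 0.0081342 = JPY 105,234,688
JPY 105,234,688 ÷ 8.0430 = ZAR 13,084,009.45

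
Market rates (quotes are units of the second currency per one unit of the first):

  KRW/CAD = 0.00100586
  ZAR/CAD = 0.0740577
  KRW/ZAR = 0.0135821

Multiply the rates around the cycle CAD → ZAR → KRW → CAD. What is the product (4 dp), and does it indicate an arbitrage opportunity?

Around CAD → ZAR → KRW → CAD: 1 ÷ 0.0740577 ÷ 0.0135821 × 0.00100586 = 1.000001
Product ≈ 1 (deviation 0.000%, within rounding noise).

1.0000 (no arbitrage)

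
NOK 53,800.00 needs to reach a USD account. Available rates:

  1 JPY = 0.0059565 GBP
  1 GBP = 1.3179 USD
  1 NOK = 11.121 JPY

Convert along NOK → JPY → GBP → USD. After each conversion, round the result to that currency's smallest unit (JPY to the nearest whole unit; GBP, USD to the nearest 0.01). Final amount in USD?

USD 4,696.77

NOK 53,800.00 × 11.121 = JPY 598,310
JPY 598,310 × 0.0059565 = GBP 3,563.83
GBP 3,563.83 × 1.3179 = USD 4,696.77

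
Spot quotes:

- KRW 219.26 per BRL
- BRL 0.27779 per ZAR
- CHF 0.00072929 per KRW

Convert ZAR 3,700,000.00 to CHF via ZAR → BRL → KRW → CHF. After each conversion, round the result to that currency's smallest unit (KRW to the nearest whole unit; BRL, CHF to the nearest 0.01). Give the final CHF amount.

ZAR 3,700,000.00 × 0.27779 = BRL 1,027,823.00
BRL 1,027,823.00 × 219.26 = KRW 225,360,471
KRW 225,360,471 × 0.00072929 = CHF 164,353.14

CHF 164,353.14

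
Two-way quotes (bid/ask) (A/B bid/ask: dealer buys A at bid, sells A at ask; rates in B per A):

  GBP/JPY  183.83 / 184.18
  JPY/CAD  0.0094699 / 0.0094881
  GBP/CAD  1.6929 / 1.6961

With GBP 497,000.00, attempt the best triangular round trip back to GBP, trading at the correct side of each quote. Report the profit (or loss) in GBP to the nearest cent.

Net profit: GBP 13,113.38

Best loop GBP → JPY → CAD → GBP:
GBP 497,000.00 × 183.83 (sell GBP at bid) = JPY 91,363,510
JPY 91,363,510 × 0.0094699 (sell JPY at bid) = CAD 865,203.30
CAD 865,203.30 ÷ 1.6961 (buy GBP at ask) = GBP 510,113.38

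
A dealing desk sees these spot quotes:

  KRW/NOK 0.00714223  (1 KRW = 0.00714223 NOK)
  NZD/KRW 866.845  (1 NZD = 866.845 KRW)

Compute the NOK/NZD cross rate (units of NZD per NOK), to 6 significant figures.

1 NOK ÷ 0.00714223 = 140.012 KRW
140.012 KRW ÷ 866.845 = 0.161519 NZD

NOK/NZD = 0.161519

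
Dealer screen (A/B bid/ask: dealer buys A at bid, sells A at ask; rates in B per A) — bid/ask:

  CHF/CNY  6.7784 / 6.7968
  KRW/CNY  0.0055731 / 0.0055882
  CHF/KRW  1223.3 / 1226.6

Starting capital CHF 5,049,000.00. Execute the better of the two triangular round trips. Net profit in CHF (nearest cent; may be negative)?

Net profit: CHF 15,431.39

Best loop CHF → KRW → CNY → CHF:
CHF 5,049,000.00 × 1223.3 (sell CHF at bid) = KRW 6,176,441,700
KRW 6,176,441,700 × 0.0055731 (sell KRW at bid) = CNY 34,421,927.24
CNY 34,421,927.24 ÷ 6.7968 (buy CHF at ask) = CHF 5,064,431.39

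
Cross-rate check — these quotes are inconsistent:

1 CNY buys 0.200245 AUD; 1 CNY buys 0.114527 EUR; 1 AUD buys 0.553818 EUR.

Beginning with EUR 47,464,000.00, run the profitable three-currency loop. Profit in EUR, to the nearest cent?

Profit: EUR 1,552,632.60

Profitable loop is EUR → AUD → CNY → EUR:
EUR 47,464,000.00 ÷ 0.553818 = AUD 85,703,245.47
AUD 85,703,245.47 ÷ 0.200245 = CNY 427,991,937.23
CNY 427,991,937.23 × 0.114527 = EUR 49,016,632.60
Profit = EUR 49,016,632.60 − EUR 47,464,000.00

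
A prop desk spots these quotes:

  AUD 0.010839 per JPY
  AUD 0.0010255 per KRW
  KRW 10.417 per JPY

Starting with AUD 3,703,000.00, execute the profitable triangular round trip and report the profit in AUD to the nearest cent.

Profit: AUD 54,202.47

Profitable loop is AUD → KRW → JPY → AUD:
AUD 3,703,000.00 ÷ 0.0010255 = KRW 3,610,921,502
KRW 3,610,921,502 ÷ 10.417 = JPY 346,637,372
JPY 346,637,372 × 0.010839 = AUD 3,757,202.47
Profit = AUD 3,757,202.47 − AUD 3,703,000.00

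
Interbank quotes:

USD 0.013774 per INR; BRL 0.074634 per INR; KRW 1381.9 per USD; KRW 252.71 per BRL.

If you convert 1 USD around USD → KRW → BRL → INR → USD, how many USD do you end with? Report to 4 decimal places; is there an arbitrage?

Around USD → KRW → BRL → INR → USD: 1 × 1381.9 ÷ 252.71 ÷ 0.074634 × 0.013774 = 1.009201
Product > 1; profitable direction is USD → KRW → BRL → INR → USD.

1.0092 (arbitrage exists)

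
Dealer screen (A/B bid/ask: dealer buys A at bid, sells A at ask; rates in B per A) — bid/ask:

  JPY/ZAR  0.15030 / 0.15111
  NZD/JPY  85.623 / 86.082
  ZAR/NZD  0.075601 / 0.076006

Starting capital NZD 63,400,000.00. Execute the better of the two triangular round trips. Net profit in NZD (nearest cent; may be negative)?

Net profit: NZD 726,247.41

Best loop NZD → ZAR → JPY → NZD:
NZD 63,400,000.00 ÷ 0.076006 (buy ZAR at ask) = ZAR 834,144,672.79
ZAR 834,144,672.79 ÷ 0.15111 (buy JPY at ask) = JPY 5,520,115,630
JPY 5,520,115,630 ÷ 86.082 (buy NZD at ask) = NZD 64,126,247.41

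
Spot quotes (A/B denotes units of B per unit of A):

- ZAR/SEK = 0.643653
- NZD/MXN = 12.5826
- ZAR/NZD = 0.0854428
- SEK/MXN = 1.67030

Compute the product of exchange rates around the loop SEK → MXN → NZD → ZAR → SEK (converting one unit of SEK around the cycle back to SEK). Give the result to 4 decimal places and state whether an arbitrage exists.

1.0000 (no arbitrage)

Around SEK → MXN → NZD → ZAR → SEK: 1 × 1.67030 ÷ 12.5826 ÷ 0.0854428 × 0.643653 = 1.000001
Product ≈ 1 (deviation 0.000%, within rounding noise).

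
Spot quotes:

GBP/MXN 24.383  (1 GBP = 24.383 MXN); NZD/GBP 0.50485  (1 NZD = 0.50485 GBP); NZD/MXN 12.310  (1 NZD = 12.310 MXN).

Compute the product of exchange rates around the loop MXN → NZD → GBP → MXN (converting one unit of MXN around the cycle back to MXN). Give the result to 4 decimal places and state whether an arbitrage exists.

1.0000 (no arbitrage)

Around MXN → NZD → GBP → MXN: 1 ÷ 12.310 × 0.50485 × 24.383 = 0.999980
Product ≈ 1 (deviation 0.002%, within rounding noise).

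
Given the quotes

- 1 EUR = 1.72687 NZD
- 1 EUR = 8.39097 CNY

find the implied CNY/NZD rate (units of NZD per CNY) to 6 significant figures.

1 CNY ÷ 8.39097 = 0.119176 EUR
0.119176 EUR × 1.72687 = 0.205801 NZD

CNY/NZD = 0.205801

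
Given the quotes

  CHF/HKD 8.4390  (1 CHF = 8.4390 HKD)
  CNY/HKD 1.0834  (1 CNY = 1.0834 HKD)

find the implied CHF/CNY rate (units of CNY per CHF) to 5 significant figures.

CHF/CNY = 7.7894

1 CHF × 8.4390 = 8.439 HKD
8.439 HKD ÷ 1.0834 = 7.78937 CNY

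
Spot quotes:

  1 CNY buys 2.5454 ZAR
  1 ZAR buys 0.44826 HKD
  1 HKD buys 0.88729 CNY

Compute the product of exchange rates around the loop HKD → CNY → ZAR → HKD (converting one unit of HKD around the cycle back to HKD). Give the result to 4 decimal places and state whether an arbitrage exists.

1.0124 (arbitrage exists)

Around HKD → CNY → ZAR → HKD: 1 × 0.88729 × 2.5454 × 0.44826 = 1.012399
Product > 1; profitable direction is HKD → CNY → ZAR → HKD.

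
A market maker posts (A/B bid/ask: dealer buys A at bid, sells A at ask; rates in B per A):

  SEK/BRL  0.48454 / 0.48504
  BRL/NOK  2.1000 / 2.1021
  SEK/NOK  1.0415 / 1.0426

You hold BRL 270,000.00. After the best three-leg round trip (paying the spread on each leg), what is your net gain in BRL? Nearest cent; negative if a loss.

Net profit: BRL 5,798.63

Best loop BRL → SEK → NOK → BRL:
BRL 270,000.00 ÷ 0.48504 (buy SEK at ask) = SEK 556,655.12
SEK 556,655.12 × 1.0415 (sell SEK at bid) = NOK 579,756.31
NOK 579,756.31 ÷ 2.1021 (buy BRL at ask) = BRL 275,798.63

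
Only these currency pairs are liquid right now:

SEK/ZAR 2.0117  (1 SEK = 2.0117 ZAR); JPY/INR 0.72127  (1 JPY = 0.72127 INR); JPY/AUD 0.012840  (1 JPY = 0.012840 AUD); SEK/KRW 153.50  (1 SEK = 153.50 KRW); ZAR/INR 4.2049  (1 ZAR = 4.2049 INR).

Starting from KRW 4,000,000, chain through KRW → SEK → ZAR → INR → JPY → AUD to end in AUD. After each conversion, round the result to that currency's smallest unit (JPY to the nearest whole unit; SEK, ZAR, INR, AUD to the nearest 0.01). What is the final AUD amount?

KRW 4,000,000 ÷ 153.50 = SEK 26,058.63
SEK 26,058.63 × 2.0117 = ZAR 52,422.15
ZAR 52,422.15 × 4.2049 = INR 220,429.90
INR 220,429.90 ÷ 0.72127 = JPY 305,614
JPY 305,614 × 0.012840 = AUD 3,924.08

AUD 3,924.08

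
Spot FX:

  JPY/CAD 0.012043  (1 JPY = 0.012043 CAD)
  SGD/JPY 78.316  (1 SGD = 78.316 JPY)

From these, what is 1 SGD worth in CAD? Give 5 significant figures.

1 SGD × 78.316 = 78.316 JPY
78.316 JPY × 0.012043 = 0.94316 CAD

SGD/CAD = 0.94316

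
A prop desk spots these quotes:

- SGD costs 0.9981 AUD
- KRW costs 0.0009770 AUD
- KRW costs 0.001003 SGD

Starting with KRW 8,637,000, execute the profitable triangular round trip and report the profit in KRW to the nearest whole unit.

Profit: KRW 213,002

Profitable loop is KRW → SGD → AUD → KRW:
KRW 8,637,000 × 0.001003 = SGD 8,662.91
SGD 8,662.91 × 0.9981 = AUD 8,646.45
AUD 8,646.45 ÷ 0.0009770 = KRW 8,850,002
Profit = KRW 8,850,002 − KRW 8,637,000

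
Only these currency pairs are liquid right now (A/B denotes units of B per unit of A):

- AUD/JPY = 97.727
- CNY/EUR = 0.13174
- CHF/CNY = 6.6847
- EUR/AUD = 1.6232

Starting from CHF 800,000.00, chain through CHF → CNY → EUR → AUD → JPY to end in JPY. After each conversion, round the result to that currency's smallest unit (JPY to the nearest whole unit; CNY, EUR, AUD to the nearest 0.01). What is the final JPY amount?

CHF 800,000.00 × 6.6847 = CNY 5,347,760.00
CNY 5,347,760.00 × 0.13174 = EUR 704,513.90
EUR 704,513.90 × 1.6232 = AUD 1,143,566.96
AUD 1,143,566.96 × 97.727 = JPY 111,757,368

JPY 111,757,368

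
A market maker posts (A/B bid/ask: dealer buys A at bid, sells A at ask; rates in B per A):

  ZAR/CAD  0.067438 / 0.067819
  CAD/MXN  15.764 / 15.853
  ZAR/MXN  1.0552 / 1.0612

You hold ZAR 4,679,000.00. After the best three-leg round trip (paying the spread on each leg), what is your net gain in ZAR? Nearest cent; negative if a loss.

Best loop ZAR → CAD → MXN → ZAR:
ZAR 4,679,000.00 × 0.067438 (sell ZAR at bid) = CAD 315,542.40
CAD 315,542.40 × 15.764 (sell CAD at bid) = MXN 4,974,210.43
MXN 4,974,210.43 ÷ 1.0612 (buy ZAR at ask) = ZAR 4,687,344.92

Net profit: ZAR 8,344.92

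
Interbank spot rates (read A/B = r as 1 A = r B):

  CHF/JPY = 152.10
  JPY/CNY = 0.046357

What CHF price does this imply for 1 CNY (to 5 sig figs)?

CNY/CHF = 0.14183

1 CNY ÷ 0.046357 = 21.5717 JPY
21.5717 JPY ÷ 152.10 = 0.141826 CHF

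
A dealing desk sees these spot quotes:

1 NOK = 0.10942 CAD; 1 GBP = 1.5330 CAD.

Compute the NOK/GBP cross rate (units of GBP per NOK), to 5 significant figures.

NOK/GBP = 0.071376

1 NOK × 0.10942 = 0.10942 CAD
0.10942 CAD ÷ 1.5330 = 0.0713764 GBP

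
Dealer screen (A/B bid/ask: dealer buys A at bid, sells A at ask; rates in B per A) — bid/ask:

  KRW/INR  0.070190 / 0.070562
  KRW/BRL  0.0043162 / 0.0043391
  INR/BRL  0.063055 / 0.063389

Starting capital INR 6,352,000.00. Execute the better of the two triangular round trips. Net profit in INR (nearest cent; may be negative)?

Best loop INR → BRL → KRW → INR:
INR 6,352,000.00 × 0.063055 (sell INR at bid) = BRL 400,525.36
BRL 400,525.36 ÷ 0.0043391 (buy KRW at ask) = KRW 92,306,091
KRW 92,306,091 × 0.070190 (sell KRW at bid) = INR 6,478,964.54

Net profit: INR 126,964.54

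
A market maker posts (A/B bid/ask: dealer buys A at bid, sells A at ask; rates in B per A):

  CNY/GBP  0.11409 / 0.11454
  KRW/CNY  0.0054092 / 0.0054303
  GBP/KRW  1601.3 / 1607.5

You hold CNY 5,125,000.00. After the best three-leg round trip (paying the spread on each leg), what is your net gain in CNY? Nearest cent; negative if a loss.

Net profit: CNY 802.71

Best loop CNY → KRW → GBP → CNY:
CNY 5,125,000.00 ÷ 0.0054303 (buy KRW at ask) = KRW 943,778,428
KRW 943,778,428 ÷ 1607.5 (buy GBP at ask) = GBP 587,109.44
GBP 587,109.44 ÷ 0.11454 (buy CNY at ask) = CNY 5,125,802.71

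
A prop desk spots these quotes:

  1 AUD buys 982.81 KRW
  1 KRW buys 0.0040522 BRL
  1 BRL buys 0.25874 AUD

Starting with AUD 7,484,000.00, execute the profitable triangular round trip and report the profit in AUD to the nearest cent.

Profit: AUD 227,836.11

Profitable loop is AUD → KRW → BRL → AUD:
AUD 7,484,000.00 × 982.81 = KRW 7,355,350,040
KRW 7,355,350,040 × 0.0040522 = BRL 29,805,349.43
BRL 29,805,349.43 × 0.25874 = AUD 7,711,836.11
Profit = AUD 7,711,836.11 − AUD 7,484,000.00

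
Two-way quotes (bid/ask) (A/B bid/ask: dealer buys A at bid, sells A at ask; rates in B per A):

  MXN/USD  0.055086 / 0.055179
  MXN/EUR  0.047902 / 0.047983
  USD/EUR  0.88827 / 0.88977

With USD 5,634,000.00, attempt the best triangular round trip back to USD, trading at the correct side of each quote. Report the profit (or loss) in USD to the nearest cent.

Net profit: USD 111,339.25

Best loop USD → EUR → MXN → USD:
USD 5,634,000.00 × 0.88827 (sell USD at bid) = EUR 5,004,513.18
EUR 5,004,513.18 ÷ 0.047983 (buy MXN at ask) = MXN 104,297,629.99
MXN 104,297,629.99 × 0.055086 (sell MXN at bid) = USD 5,745,339.25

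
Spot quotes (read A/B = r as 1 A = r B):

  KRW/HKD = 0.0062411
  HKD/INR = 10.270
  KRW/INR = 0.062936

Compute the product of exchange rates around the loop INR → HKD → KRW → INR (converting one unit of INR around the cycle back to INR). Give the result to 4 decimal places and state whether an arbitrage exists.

0.9819 (arbitrage exists)

Around INR → HKD → KRW → INR: 1 ÷ 10.270 ÷ 0.0062411 × 0.062936 = 0.981901
Product < 1; profitable direction is INR → KRW → HKD → INR.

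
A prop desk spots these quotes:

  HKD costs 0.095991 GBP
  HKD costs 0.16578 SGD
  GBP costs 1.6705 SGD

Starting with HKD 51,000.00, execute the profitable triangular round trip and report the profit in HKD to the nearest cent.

Profitable loop is HKD → SGD → GBP → HKD:
HKD 51,000.00 × 0.16578 = SGD 8,454.78
SGD 8,454.78 ÷ 1.6705 = GBP 5,061.23
GBP 5,061.23 ÷ 0.095991 = HKD 52,726.06
Profit = HKD 52,726.06 − HKD 51,000.00

Profit: HKD 1,726.06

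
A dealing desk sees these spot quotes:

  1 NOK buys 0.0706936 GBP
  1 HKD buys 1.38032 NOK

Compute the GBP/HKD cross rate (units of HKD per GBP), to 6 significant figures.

1 GBP ÷ 0.0706936 = 14.1456 NOK
14.1456 NOK ÷ 1.38032 = 10.248 HKD

GBP/HKD = 10.2480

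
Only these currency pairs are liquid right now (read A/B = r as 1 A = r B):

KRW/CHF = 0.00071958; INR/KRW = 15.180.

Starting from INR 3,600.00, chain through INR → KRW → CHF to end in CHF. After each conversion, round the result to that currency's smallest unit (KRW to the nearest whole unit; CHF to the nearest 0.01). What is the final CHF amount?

INR 3,600.00 × 15.180 = KRW 54,648
KRW 54,648 × 0.00071958 = CHF 39.32

CHF 39.32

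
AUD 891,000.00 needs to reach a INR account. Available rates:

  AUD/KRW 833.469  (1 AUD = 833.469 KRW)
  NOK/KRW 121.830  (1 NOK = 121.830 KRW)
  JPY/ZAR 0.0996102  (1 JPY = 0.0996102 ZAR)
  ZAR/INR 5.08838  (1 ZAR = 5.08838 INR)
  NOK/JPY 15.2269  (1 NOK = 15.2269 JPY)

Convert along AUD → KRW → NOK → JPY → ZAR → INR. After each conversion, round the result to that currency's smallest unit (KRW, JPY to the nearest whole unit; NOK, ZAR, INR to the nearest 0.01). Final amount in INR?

INR 47,044,380.63

AUD 891,000.00 × 833.469 = KRW 742,620,879
KRW 742,620,879 ÷ 121.830 = NOK 6,095,550.18
NOK 6,095,550.18 × 15.2269 = JPY 92,816,333
JPY 92,816,333 × 0.0996102 = ZAR 9,245,453.49
ZAR 9,245,453.49 × 5.08838 = INR 47,044,380.63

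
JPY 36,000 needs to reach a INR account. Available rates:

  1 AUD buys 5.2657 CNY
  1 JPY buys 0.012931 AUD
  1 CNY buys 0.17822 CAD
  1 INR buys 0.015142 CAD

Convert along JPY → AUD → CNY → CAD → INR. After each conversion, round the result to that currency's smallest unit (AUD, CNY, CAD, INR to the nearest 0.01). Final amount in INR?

INR 28,851.54

JPY 36,000 × 0.012931 = AUD 465.52
AUD 465.52 × 5.2657 = CNY 2,451.29
CNY 2,451.29 × 0.17822 = CAD 436.87
CAD 436.87 ÷ 0.015142 = INR 28,851.54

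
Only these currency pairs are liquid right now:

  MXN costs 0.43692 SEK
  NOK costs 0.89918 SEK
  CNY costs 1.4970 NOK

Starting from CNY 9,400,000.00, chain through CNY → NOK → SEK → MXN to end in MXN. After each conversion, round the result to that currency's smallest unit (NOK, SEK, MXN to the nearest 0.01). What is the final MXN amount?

MXN 28,959,720.59

CNY 9,400,000.00 × 1.4970 = NOK 14,071,800.00
NOK 14,071,800.00 × 0.89918 = SEK 12,653,081.12
SEK 12,653,081.12 ÷ 0.43692 = MXN 28,959,720.59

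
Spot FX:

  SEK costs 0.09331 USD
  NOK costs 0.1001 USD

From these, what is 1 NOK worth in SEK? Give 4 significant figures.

NOK/SEK = 1.073

1 NOK × 0.1001 = 0.1001 USD
0.1001 USD ÷ 0.09331 = 1.07277 SEK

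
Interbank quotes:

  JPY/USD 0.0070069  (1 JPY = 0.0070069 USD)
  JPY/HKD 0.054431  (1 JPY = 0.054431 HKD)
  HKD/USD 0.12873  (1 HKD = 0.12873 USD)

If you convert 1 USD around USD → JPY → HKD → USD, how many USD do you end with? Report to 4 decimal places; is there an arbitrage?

1.0000 (no arbitrage)

Around USD → JPY → HKD → USD: 1 ÷ 0.0070069 × 0.054431 × 0.12873 = 1.000000
Product ≈ 1 (deviation 0.000%, within rounding noise).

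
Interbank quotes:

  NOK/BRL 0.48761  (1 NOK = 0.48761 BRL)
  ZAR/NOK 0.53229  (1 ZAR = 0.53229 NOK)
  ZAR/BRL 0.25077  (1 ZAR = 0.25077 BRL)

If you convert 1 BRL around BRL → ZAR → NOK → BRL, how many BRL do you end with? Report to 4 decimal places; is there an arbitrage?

Around BRL → ZAR → NOK → BRL: 1 ÷ 0.25077 × 0.53229 × 0.48761 = 1.035012
Product > 1; profitable direction is BRL → ZAR → NOK → BRL.

1.0350 (arbitrage exists)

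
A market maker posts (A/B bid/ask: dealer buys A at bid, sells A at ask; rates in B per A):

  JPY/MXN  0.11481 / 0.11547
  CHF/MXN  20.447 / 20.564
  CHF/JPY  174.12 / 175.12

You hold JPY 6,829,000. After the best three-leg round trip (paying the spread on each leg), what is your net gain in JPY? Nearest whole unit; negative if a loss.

Best loop JPY → CHF → MXN → JPY:
JPY 6,829,000 ÷ 175.12 (buy CHF at ask) = CHF 38,996.12
CHF 38,996.12 × 20.447 (sell CHF at bid) = MXN 797,353.60
MXN 797,353.60 ÷ 0.11547 (buy JPY at ask) = JPY 6,905,288

Net profit: JPY 76,288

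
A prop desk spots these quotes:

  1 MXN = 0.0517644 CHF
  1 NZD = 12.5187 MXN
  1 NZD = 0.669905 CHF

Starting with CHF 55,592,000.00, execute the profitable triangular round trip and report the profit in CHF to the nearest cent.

Profit: CHF 1,877,193.36

Profitable loop is CHF → MXN → NZD → CHF:
CHF 55,592,000.00 ÷ 0.0517644 = MXN 1,073,942,709.66
MXN 1,073,942,709.66 ÷ 12.5187 = NZD 85,787,079.30
NZD 85,787,079.30 × 0.669905 = CHF 57,469,193.36
Profit = CHF 57,469,193.36 − CHF 55,592,000.00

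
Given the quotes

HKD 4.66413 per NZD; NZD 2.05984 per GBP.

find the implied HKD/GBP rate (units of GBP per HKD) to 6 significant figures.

HKD/GBP = 0.104087

1 HKD ÷ 4.66413 = 0.214402 NZD
0.214402 NZD ÷ 2.05984 = 0.104087 GBP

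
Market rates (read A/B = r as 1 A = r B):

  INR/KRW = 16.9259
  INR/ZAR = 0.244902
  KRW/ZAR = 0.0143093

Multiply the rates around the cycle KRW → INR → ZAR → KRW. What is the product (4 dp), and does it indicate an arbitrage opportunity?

Around KRW → INR → ZAR → KRW: 1 ÷ 16.9259 × 0.244902 ÷ 0.0143093 = 1.011165
Product > 1; profitable direction is KRW → INR → ZAR → KRW.

1.0112 (arbitrage exists)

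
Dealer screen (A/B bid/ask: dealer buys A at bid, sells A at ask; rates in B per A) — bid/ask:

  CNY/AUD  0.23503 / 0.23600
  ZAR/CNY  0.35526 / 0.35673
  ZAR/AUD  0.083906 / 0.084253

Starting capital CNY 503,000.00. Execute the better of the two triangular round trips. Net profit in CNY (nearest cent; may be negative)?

Net result: CNY -1,686.54 (no profitable arbitrage after spreads)

Best loop CNY → ZAR → AUD → CNY:
CNY 503,000.00 ÷ 0.35673 (buy ZAR at ask) = ZAR 1,410,029.99
ZAR 1,410,029.99 × 0.083906 (sell ZAR at bid) = AUD 118,309.98
AUD 118,309.98 ÷ 0.23600 (buy CNY at ask) = CNY 501,313.46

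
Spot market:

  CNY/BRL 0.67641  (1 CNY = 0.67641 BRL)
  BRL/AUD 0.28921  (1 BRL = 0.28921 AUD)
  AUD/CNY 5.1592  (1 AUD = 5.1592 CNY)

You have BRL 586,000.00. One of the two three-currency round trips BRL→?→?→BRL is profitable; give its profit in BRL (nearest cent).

Profitable loop is BRL → AUD → CNY → BRL:
BRL 586,000.00 × 0.28921 = AUD 169,477.06
AUD 169,477.06 × 5.1592 = CNY 874,366.05
CNY 874,366.05 × 0.67641 = BRL 591,429.94
Profit = BRL 591,429.94 − BRL 586,000.00

Profit: BRL 5,429.94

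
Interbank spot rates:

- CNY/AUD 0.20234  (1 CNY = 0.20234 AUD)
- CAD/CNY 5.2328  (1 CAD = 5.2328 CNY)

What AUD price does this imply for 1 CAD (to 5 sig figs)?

1 CAD × 5.2328 = 5.2328 CNY
5.2328 CNY × 0.20234 = 1.0588 AUD

CAD/AUD = 1.0588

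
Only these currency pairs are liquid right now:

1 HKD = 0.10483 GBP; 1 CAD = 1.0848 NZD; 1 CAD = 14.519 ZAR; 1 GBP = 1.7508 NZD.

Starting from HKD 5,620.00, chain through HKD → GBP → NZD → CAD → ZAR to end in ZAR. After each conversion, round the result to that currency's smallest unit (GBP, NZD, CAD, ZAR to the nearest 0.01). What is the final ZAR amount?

ZAR 13,805.25

HKD 5,620.00 × 0.10483 = GBP 589.14
GBP 589.14 × 1.7508 = NZD 1,031.47
NZD 1,031.47 ÷ 1.0848 = CAD 950.84
CAD 950.84 × 14.519 = ZAR 13,805.25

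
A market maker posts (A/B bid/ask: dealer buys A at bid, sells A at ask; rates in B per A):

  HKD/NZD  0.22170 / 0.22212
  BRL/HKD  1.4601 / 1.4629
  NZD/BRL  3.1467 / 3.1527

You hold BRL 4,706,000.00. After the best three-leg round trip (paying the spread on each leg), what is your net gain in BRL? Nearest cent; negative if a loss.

Net profit: BRL 87,531.18

Best loop BRL → HKD → NZD → BRL:
BRL 4,706,000.00 × 1.4601 (sell BRL at bid) = HKD 6,871,230.60
HKD 6,871,230.60 × 0.22170 (sell HKD at bid) = NZD 1,523,351.82
NZD 1,523,351.82 × 3.1467 (sell NZD at bid) = BRL 4,793,531.18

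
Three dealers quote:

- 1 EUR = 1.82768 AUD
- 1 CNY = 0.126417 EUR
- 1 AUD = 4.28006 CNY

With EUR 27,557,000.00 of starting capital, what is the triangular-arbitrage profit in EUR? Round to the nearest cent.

Profit: EUR 309,115.94

Profitable loop is EUR → CNY → AUD → EUR:
EUR 27,557,000.00 ÷ 0.126417 = CNY 217,984,922.91
CNY 217,984,922.91 ÷ 4.28006 = AUD 50,930,342.78
AUD 50,930,342.78 ÷ 1.82768 = EUR 27,866,115.94
Profit = EUR 27,866,115.94 − EUR 27,557,000.00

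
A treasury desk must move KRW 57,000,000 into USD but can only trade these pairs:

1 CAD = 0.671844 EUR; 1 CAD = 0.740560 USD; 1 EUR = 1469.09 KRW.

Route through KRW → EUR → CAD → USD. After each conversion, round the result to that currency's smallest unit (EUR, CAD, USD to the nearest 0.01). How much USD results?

KRW 57,000,000 ÷ 1469.09 = EUR 38,799.53
EUR 38,799.53 ÷ 0.671844 = CAD 57,750.80
CAD 57,750.80 × 0.740560 = USD 42,767.93

USD 42,767.93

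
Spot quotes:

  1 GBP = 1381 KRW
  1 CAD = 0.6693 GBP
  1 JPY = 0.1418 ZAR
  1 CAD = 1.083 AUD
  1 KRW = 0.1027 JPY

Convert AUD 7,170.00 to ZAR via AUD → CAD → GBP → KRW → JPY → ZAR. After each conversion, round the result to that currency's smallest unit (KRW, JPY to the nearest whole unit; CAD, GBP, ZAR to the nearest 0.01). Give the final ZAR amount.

AUD 7,170.00 ÷ 1.083 = CAD 6,620.50
CAD 6,620.50 × 0.6693 = GBP 4,431.10
GBP 4,431.10 × 1381 = KRW 6,119,349
KRW 6,119,349 × 0.1027 = JPY 628,457
JPY 628,457 × 0.1418 = ZAR 89,115.20

ZAR 89,115.20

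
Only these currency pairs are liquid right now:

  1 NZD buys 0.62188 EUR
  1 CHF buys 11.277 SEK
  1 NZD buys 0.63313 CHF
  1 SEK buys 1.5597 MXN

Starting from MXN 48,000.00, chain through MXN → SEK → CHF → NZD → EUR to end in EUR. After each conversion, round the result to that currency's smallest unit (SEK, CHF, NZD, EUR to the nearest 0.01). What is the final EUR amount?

MXN 48,000.00 ÷ 1.5597 = SEK 30,775.15
SEK 30,775.15 ÷ 11.277 = CHF 2,729.02
CHF 2,729.02 ÷ 0.63313 = NZD 4,310.36
NZD 4,310.36 × 0.62188 = EUR 2,680.53

EUR 2,680.53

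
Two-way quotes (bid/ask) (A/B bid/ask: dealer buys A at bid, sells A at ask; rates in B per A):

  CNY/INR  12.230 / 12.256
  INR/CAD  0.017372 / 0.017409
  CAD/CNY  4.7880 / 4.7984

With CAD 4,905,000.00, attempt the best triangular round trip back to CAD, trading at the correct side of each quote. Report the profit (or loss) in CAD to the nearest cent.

Net profit: CAD 84,642.51

Best loop CAD → CNY → INR → CAD:
CAD 4,905,000.00 × 4.7880 (sell CAD at bid) = CNY 23,485,140.00
CNY 23,485,140.00 × 12.230 (sell CNY at bid) = INR 287,223,262.20
INR 287,223,262.20 × 0.017372 (sell INR at bid) = CAD 4,989,642.51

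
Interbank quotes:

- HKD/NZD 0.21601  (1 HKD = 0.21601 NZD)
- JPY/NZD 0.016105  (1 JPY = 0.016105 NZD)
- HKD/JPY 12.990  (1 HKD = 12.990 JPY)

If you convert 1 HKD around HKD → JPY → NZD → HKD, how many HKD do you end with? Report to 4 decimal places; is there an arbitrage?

Around HKD → JPY → NZD → HKD: 1 × 12.990 × 0.016105 ÷ 0.21601 = 0.968492
Product < 1; profitable direction is HKD → NZD → JPY → HKD.

0.9685 (arbitrage exists)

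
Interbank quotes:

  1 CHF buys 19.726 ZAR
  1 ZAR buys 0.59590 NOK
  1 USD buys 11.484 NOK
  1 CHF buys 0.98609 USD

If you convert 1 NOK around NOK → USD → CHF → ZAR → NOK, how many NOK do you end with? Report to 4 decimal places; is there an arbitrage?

Around NOK → USD → CHF → ZAR → NOK: 1 ÷ 11.484 ÷ 0.98609 × 19.726 × 0.59590 = 1.038013
Product > 1; profitable direction is NOK → USD → CHF → ZAR → NOK.

1.0380 (arbitrage exists)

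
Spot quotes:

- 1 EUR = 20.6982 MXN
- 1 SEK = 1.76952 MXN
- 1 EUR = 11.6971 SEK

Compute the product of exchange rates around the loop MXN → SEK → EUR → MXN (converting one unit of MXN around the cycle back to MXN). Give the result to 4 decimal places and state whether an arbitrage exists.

1.0000 (no arbitrage)

Around MXN → SEK → EUR → MXN: 1 ÷ 1.76952 ÷ 11.6971 × 20.6982 = 0.999997
Product ≈ 1 (deviation 0.000%, within rounding noise).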